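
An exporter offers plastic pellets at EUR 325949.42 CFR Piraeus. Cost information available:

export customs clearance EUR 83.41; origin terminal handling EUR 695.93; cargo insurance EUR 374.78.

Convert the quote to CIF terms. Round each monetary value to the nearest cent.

CIF price: EUR 326324.20

Not relevant to the conversion: export clearance, origin terminal — on the seller under both CFR and CIF; already in the CFR price and stays in the CIF price.
From CFR to CIF, the seller additionally bears: insurance.
CIF price = 325949.42 + 374.78 = 326324.20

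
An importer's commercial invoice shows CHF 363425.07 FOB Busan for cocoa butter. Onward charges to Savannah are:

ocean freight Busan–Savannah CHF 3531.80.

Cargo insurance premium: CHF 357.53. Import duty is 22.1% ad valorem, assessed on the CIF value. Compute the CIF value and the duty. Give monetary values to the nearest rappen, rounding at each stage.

CIF value: CHF 367314.40; import duty: CHF 81176.48

CIF = FOB price + freight + insurance
CIF = 363425.07 + 3531.80 + 357.53 = 367314.40
Import duty = 367314.40 × 22.1% = 81176.48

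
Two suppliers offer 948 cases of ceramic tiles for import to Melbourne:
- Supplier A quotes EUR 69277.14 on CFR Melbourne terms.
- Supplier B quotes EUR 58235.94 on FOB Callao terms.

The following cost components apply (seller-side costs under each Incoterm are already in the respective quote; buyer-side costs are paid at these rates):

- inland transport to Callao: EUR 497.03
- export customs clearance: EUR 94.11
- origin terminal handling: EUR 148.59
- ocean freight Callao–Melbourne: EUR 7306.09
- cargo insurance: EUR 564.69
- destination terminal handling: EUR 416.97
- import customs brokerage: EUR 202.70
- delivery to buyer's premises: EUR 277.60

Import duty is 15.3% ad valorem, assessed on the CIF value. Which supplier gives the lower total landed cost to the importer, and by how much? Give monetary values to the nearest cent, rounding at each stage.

Supplier B is cheaper by EUR 4306.58

Supplier A (CFR):
CIF value = CFR price + insurance = 69277.14 + 564.69 = 69841.83
Import duty = 69841.83 × 15.3% = 10685.80
Buyer bears (A): 564.69 + 416.97 + 202.70 + 277.60 = 1461.96
Landed cost (A) = invoice 69277.14 + 1461.96 + duty 10685.80 = 81424.90
Supplier B (FOB):
CIF value = FOB price + freight + insurance = 58235.94 + 7306.09 + 564.69 = 66106.72
Import duty = 66106.72 × 15.3% = 10114.33
Buyer bears (B): 7306.09 + 564.69 + 416.97 + 202.70 + 277.60 = 8768.05
Landed cost (B) = invoice 58235.94 + 8768.05 + duty 10114.33 = 77118.32
Difference = |81424.90 − 77118.32| = 4306.58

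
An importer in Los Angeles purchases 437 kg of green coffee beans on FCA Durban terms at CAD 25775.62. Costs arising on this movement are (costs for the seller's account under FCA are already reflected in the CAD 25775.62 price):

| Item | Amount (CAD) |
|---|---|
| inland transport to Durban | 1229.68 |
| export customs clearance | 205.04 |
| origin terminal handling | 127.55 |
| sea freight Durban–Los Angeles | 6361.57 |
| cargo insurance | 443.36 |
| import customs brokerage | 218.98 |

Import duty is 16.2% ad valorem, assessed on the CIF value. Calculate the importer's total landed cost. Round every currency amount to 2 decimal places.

Total landed cost: CAD 38225.79

FCA: the seller delivers export-cleared goods to the carrier; the buyer bears costs from that point.
Already in the invoice (seller's account under FCA): inland to port, export clearance — exclude.
CIF value = FCA price + origin terminal + freight + insurance = 25775.62 + 127.55 + 6361.57 + 443.36 = 32708.10
Import duty = 32708.10 × 16.2% = 5298.71
Buyer bears: origin terminal 127.55 + freight 6361.57 + insurance 443.36 + brokerage 218.98 + duty 5298.71 = 12450.17
Landed cost = invoice 25775.62 + 12450.17 = 38225.79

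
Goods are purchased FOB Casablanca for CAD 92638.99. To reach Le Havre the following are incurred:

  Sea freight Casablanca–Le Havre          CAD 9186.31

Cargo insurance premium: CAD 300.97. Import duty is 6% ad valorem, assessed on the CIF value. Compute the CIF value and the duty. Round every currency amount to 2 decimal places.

CIF value: CAD 102126.27; import duty: CAD 6127.58

CIF = FOB price + freight + insurance
CIF = 92638.99 + 9186.31 + 300.97 = 102126.27
Import duty = 102126.27 × 6% = 6127.58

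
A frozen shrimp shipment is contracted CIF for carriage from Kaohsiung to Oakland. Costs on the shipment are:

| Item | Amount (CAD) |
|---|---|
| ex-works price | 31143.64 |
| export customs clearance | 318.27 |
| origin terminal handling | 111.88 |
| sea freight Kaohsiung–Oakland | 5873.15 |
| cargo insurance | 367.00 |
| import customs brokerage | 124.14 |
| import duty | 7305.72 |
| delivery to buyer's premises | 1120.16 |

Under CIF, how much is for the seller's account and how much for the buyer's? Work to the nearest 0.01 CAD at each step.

Seller: CAD 37813.94; buyer: CAD 8550.02

CIF: the seller pays costs through ocean freight and marine insurance to the destination port.
Seller's account: goods 31143.64 + export clearance 318.27 + origin terminal 111.88 + freight 5873.15 + insurance 367.00 = 37813.94
Buyer's account: brokerage 124.14 + duty 7305.72 + delivery 1120.16 = 8550.02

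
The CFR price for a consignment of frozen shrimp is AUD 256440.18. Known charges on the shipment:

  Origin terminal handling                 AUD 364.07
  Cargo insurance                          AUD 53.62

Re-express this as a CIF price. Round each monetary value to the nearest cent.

CIF price: AUD 256493.80

Not relevant to the conversion: origin terminal — on the seller under both CFR and CIF; already in the CFR price and stays in the CIF price.
From CFR to CIF, the seller additionally bears: insurance.
CIF price = 256440.18 + 53.62 = 256493.80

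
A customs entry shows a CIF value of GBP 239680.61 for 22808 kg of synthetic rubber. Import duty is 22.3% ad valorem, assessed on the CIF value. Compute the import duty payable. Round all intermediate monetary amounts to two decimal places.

Import duty = 239680.61 × 22.3% = 53448.78

Import duty: GBP 53448.78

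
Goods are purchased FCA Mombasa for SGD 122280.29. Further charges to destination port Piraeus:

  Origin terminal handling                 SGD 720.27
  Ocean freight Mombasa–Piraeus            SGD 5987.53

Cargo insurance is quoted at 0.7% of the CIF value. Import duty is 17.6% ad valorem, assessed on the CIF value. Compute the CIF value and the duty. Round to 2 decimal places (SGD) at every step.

CIF value: SGD 129897.37; import duty: SGD 22861.94

Let C be the CIF value. C = FCA price + pre-shipment costs + freight + 0.7% × C
C − 0.7% × C = 122280.29 + 720.27 + 5987.53
0.993 × C = 128988.09
C = 128988.09 / 0.993 = 129897.37
Insurance premium = 0.7% × 129897.37 = 909.28
Import duty = 129897.37 × 17.6% = 22861.94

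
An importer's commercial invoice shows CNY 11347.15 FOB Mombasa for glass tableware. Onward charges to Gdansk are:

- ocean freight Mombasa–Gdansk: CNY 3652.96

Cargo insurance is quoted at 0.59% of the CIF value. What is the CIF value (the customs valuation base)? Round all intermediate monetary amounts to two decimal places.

CIF value: CNY 15089.14

Let C be the CIF value. C = FOB price + freight + 0.59% × C
C − 0.59% × C = 11347.15 + 3652.96
0.9941 × C = 15000.11
C = 15000.11 / 0.9941 = 15089.14
Insurance premium = 0.59% × 15089.14 = 89.03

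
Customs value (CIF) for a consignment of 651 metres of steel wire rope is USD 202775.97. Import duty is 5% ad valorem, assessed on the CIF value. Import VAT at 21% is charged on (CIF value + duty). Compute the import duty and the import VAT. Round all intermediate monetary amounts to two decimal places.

Import duty: USD 10138.80; import VAT: USD 44712.10

Import duty = 202775.97 × 5% = 10138.80
VAT base = CIF + duty = 202775.97 + 10138.80 = 212914.77
Import VAT = 212914.77 × 21% = 44712.10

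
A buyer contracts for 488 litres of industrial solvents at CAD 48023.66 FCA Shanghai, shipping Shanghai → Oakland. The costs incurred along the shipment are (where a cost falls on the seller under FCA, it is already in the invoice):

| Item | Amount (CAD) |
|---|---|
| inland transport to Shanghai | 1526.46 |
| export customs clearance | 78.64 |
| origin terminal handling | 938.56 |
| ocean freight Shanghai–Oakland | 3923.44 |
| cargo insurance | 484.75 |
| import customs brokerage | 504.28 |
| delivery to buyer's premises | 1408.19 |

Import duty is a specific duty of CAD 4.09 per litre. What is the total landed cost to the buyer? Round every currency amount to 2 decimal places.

FCA: the seller delivers export-cleared goods to the carrier; the buyer bears costs from that point.
Already in the invoice (seller's account under FCA): inland to port, export clearance — exclude.
CIF value = FCA price + origin terminal + freight + insurance = 48023.66 + 938.56 + 3923.44 + 484.75 = 53370.41
Import duty = 488 × 4.09 = 1995.92
Buyer bears: origin terminal 938.56 + freight 3923.44 + insurance 484.75 + brokerage 504.28 + delivery 1408.19 + duty 1995.92 = 9255.14
Landed cost = invoice 48023.66 + 9255.14 = 57278.80

Total landed cost: CAD 57278.80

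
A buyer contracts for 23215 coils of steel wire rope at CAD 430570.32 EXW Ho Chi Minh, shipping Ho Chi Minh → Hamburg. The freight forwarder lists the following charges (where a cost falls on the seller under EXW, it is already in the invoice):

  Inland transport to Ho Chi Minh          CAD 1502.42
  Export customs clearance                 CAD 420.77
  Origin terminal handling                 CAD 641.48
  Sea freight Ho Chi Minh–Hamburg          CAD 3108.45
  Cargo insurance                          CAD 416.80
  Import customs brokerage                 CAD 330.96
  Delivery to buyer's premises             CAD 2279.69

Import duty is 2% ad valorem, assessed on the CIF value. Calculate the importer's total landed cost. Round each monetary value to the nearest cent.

Total landed cost: CAD 448004.09

EXW: the seller makes goods available at their premises; the buyer bears all onward costs.
CIF value = EXW price + inland to port + export clearance + origin terminal + freight + insurance = 430570.32 + 1502.42 + 420.77 + 641.48 + 3108.45 + 416.80 = 436660.24
Import duty = 436660.24 × 2% = 8733.20
Buyer bears: inland to port 1502.42 + export clearance 420.77 + origin terminal 641.48 + freight 3108.45 + insurance 416.80 + brokerage 330.96 + delivery 2279.69 + duty 8733.20 = 17433.77
Landed cost = invoice 430570.32 + 17433.77 = 448004.09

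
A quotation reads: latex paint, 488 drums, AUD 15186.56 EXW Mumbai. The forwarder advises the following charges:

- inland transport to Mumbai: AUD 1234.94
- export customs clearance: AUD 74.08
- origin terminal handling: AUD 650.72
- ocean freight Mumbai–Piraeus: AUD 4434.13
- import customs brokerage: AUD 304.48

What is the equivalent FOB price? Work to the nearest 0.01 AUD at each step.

Not relevant to the conversion: freight, brokerage — on the buyer under both terms; not part of either seller's price.
From EXW to FOB, the seller additionally bears: inland to port, export clearance, origin terminal.
FOB price = 15186.56 + 1234.94 + 74.08 + 650.72 = 17146.30

FOB price: AUD 17146.30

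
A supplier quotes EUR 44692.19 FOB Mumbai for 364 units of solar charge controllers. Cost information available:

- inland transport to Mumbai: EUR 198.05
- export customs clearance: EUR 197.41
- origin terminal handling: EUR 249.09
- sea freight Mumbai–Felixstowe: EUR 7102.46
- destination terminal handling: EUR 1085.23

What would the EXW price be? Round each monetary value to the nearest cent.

Not relevant to the conversion: freight, destination terminal — on the buyer under both terms; not part of either seller's price.
From FOB to EXW, the seller no longer bears: inland to port, export clearance, origin terminal.
EXW price = 44692.19 − 198.05 − 197.41 − 249.09 = 44047.64

EXW price: EUR 44047.64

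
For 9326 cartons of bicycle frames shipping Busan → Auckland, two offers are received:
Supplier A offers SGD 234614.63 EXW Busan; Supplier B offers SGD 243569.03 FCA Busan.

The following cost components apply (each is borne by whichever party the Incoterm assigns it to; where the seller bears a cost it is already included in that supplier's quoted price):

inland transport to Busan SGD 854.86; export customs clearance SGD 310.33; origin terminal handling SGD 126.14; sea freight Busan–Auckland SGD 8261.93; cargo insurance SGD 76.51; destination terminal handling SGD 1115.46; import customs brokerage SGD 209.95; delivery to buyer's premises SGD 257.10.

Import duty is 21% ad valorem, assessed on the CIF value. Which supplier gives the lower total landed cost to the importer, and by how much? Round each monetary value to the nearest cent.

Supplier A is cheaper by SGD 9424.95

Supplier A (EXW):
CIF value = EXW price + inland to port + export clearance + origin terminal + freight + insurance = 234614.63 + 854.86 + 310.33 + 126.14 + 8261.93 + 76.51 = 244244.40
Import duty = 244244.40 × 21% = 51291.32
Buyer bears (A): 854.86 + 310.33 + 126.14 + 8261.93 + 76.51 + 1115.46 + 209.95 + 257.10 = 11212.28
Landed cost (A) = invoice 234614.63 + 11212.28 + duty 51291.32 = 297118.23
Supplier B (FCA):
CIF value = FCA price + origin terminal + freight + insurance = 243569.03 + 126.14 + 8261.93 + 76.51 = 252033.61
Import duty = 252033.61 × 21% = 52927.06
Buyer bears (B): 126.14 + 8261.93 + 76.51 + 1115.46 + 209.95 + 257.10 = 10047.09
Landed cost (B) = invoice 243569.03 + 10047.09 + duty 52927.06 = 306543.18
Difference = |297118.23 − 306543.18| = 9424.95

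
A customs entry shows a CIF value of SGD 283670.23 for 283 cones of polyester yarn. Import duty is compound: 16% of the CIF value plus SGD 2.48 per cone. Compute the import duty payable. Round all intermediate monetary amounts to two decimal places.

Import duty: SGD 46089.08

Ad valorem component: 283670.23 × 16% = 45387.24
Specific component: 283 × 2.48 = 701.84
Import duty = 45387.24 + 701.84 = 46089.08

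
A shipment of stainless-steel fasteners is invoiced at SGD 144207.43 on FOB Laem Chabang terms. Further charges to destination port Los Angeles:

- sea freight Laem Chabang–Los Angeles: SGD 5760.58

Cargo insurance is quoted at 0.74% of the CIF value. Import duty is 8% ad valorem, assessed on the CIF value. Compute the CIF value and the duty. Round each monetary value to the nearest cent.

Let C be the CIF value. C = FOB price + freight + 0.74% × C
C − 0.74% × C = 144207.43 + 5760.58
0.9926 × C = 149968.01
C = 149968.01 / 0.9926 = 151086.05
Insurance premium = 0.74% × 151086.05 = 1118.04
Import duty = 151086.05 × 8% = 12086.88

CIF value: SGD 151086.05; import duty: SGD 12086.88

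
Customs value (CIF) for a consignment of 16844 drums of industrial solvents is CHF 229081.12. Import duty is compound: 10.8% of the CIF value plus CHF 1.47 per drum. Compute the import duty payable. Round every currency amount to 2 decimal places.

Ad valorem component: 229081.12 × 10.8% = 24740.76
Specific component: 16844 × 1.47 = 24760.68
Import duty = 24740.76 + 24760.68 = 49501.44

Import duty: CHF 49501.44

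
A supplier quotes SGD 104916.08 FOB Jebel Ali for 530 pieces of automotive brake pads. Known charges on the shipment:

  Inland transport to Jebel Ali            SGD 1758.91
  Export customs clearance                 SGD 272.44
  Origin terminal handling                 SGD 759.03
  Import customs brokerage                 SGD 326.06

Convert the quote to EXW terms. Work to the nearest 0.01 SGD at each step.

Not relevant to the conversion: brokerage — on the buyer under both terms; not part of either seller's price.
From FOB to EXW, the seller no longer bears: inland to port, export clearance, origin terminal.
EXW price = 104916.08 − 1758.91 − 272.44 − 759.03 = 102125.70

EXW price: SGD 102125.70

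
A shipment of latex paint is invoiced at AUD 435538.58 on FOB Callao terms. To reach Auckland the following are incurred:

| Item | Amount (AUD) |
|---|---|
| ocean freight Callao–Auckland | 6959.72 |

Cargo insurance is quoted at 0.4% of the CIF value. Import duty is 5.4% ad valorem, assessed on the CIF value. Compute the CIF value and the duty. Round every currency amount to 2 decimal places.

CIF value: AUD 444275.40; import duty: AUD 23990.87

Let C be the CIF value. C = FOB price + freight + 0.4% × C
C − 0.4% × C = 435538.58 + 6959.72
0.996 × C = 442498.30
C = 442498.30 / 0.996 = 444275.40
Insurance premium = 0.4% × 444275.40 = 1777.10
Import duty = 444275.40 × 5.4% = 23990.87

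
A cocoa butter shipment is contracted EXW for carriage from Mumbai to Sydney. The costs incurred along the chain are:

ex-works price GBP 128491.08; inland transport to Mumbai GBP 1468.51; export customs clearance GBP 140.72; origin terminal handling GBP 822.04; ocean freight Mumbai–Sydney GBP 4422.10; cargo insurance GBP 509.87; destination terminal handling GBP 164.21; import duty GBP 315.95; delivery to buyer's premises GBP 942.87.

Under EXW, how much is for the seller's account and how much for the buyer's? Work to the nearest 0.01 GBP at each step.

EXW: the seller makes goods available at their premises; the buyer bears all onward costs.
Seller's account: goods 128491.08 = 128491.08
Buyer's account: inland to port 1468.51 + export clearance 140.72 + origin terminal 822.04 + freight 4422.10 + insurance 509.87 + destination terminal 164.21 + duty 315.95 + delivery 942.87 = 8786.27

Seller: GBP 128491.08; buyer: GBP 8786.27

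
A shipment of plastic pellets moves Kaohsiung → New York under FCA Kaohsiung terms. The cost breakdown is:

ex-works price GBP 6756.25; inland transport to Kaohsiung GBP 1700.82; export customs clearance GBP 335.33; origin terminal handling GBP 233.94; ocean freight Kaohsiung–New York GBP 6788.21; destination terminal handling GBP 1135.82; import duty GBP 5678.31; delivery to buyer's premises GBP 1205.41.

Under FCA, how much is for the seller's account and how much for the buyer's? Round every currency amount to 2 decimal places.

Seller: GBP 8792.40; buyer: GBP 15041.69

FCA: the seller delivers export-cleared goods to the carrier; the buyer bears costs from that point.
Seller's account: goods 6756.25 + inland to port 1700.82 + export clearance 335.33 = 8792.40
Buyer's account: origin terminal 233.94 + freight 6788.21 + destination terminal 1135.82 + duty 5678.31 + delivery 1205.41 = 15041.69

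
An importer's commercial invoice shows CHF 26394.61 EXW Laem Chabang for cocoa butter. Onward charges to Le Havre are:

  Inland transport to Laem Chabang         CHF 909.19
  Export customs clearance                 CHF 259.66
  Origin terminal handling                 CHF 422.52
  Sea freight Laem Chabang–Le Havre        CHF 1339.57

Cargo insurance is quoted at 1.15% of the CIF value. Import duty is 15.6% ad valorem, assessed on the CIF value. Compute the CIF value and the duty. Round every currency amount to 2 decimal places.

Let C be the CIF value. C = EXW price + pre-shipment costs + freight + 1.15% × C
C − 1.15% × C = 26394.61 + 909.19 + 259.66 + 422.52 + 1339.57
0.9885 × C = 29325.55
C = 29325.55 / 0.9885 = 29666.72
Insurance premium = 1.15% × 29666.72 = 341.17
Import duty = 29666.72 × 15.6% = 4628.01

CIF value: CHF 29666.72; import duty: CHF 4628.01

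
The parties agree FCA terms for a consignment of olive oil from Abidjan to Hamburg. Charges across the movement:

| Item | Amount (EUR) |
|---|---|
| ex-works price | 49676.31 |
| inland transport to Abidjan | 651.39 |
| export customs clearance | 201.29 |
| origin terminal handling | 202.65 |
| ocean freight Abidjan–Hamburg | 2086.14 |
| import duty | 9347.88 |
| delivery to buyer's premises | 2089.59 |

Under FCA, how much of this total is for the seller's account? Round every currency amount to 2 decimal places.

Seller's account: EUR 50528.99

FCA: the seller delivers export-cleared goods to the carrier; the buyer bears costs from that point.
Seller's account: goods 49676.31 + inland to port 651.39 + export clearance 201.29 = 50528.99
Buyer's account: origin terminal 202.65 + freight 2086.14 + duty 9347.88 + delivery 2089.59 = 13726.26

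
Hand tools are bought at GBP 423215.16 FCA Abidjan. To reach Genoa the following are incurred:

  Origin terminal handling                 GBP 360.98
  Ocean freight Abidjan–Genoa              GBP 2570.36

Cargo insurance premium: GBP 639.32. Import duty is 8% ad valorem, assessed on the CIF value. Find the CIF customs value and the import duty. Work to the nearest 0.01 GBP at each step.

CIF = FCA price + pre-shipment costs + freight + insurance
CIF = 423215.16 + 360.98 + 2570.36 + 639.32 = 426785.82
Import duty = 426785.82 × 8% = 34142.87

CIF value: GBP 426785.82; import duty: GBP 34142.87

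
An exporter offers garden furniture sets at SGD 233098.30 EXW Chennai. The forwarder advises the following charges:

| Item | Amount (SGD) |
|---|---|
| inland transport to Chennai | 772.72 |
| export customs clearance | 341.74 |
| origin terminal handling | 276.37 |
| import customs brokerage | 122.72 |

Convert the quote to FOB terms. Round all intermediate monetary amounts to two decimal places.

FOB price: SGD 234489.13

Not relevant to the conversion: brokerage — on the buyer under both terms; not part of either seller's price.
From EXW to FOB, the seller additionally bears: inland to port, export clearance, origin terminal.
FOB price = 233098.30 + 772.72 + 341.74 + 276.37 = 234489.13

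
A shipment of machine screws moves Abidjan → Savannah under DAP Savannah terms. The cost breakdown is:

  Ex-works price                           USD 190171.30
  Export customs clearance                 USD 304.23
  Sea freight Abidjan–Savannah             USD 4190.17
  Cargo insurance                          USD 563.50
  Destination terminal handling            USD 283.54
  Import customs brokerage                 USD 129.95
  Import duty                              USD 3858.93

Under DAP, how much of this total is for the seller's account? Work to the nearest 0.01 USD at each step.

Seller's account: USD 195512.74

DAP: the seller bears all costs to the named destination except import duty and clearance.
Seller's account: goods 190171.30 + export clearance 304.23 + freight 4190.17 + insurance 563.50 + destination terminal 283.54 = 195512.74
Buyer's account: brokerage 129.95 + duty 3858.93 = 3988.88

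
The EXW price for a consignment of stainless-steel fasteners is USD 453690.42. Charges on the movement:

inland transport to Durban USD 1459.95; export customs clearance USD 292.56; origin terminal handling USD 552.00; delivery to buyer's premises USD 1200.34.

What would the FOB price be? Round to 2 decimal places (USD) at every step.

Not relevant to the conversion: delivery — on the buyer under both terms; not part of either seller's price.
From EXW to FOB, the seller additionally bears: inland to port, export clearance, origin terminal.
FOB price = 453690.42 + 1459.95 + 292.56 + 552.00 = 455994.93

FOB price: USD 455994.93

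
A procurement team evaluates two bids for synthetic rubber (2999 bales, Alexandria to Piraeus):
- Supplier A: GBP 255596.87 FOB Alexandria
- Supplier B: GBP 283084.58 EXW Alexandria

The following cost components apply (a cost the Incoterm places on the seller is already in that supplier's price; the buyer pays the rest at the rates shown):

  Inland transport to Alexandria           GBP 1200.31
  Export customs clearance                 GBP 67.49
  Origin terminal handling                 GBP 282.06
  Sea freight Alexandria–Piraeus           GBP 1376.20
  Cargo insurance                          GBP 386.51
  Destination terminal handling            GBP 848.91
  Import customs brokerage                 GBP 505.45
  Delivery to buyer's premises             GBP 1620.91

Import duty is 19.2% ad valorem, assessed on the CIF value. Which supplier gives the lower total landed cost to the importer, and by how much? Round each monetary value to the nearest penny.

Supplier A is cheaper by GBP 34612.78

Supplier A (FOB):
CIF value = FOB price + freight + insurance = 255596.87 + 1376.20 + 386.51 = 257359.58
Import duty = 257359.58 × 19.2% = 49413.04
Buyer bears (A): 1376.20 + 386.51 + 848.91 + 505.45 + 1620.91 = 4737.98
Landed cost (A) = invoice 255596.87 + 4737.98 + duty 49413.04 = 309747.89
Supplier B (EXW):
CIF value = EXW price + inland to port + export clearance + origin terminal + freight + insurance = 283084.58 + 1200.31 + 67.49 + 282.06 + 1376.20 + 386.51 = 286397.15
Import duty = 286397.15 × 19.2% = 54988.25
Buyer bears (B): 1200.31 + 67.49 + 282.06 + 1376.20 + 386.51 + 848.91 + 505.45 + 1620.91 = 6287.84
Landed cost (B) = invoice 283084.58 + 6287.84 + duty 54988.25 = 344360.67
Difference = |309747.89 − 344360.67| = 34612.78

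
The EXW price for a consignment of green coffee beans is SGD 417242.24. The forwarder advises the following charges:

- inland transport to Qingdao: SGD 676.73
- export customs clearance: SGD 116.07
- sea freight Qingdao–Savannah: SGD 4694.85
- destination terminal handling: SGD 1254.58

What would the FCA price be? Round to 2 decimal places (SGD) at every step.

Not relevant to the conversion: destination terminal, freight — on the buyer under both terms; not part of either seller's price.
From EXW to FCA, the seller additionally bears: inland to port, export clearance.
FCA price = 417242.24 + 676.73 + 116.07 = 418035.04

FCA price: SGD 418035.04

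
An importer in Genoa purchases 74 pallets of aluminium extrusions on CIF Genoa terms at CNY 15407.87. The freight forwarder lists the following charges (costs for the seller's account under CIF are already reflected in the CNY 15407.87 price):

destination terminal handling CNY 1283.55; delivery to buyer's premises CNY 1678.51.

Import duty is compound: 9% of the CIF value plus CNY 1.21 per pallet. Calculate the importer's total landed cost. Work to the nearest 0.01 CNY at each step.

Total landed cost: CNY 19846.18

CIF: the seller pays costs through ocean freight and marine insurance to the destination port.
The CIF price already equals the CIF value: 15407.87
Ad valorem component: 15407.87 × 9% = 1386.71
Specific component: 74 × 1.21 = 89.54
Import duty = 1386.71 + 89.54 = 1476.25
Buyer bears: destination terminal 1283.55 + delivery 1678.51 + duty 1476.25 = 4438.31
Landed cost = invoice 15407.87 + 4438.31 = 19846.18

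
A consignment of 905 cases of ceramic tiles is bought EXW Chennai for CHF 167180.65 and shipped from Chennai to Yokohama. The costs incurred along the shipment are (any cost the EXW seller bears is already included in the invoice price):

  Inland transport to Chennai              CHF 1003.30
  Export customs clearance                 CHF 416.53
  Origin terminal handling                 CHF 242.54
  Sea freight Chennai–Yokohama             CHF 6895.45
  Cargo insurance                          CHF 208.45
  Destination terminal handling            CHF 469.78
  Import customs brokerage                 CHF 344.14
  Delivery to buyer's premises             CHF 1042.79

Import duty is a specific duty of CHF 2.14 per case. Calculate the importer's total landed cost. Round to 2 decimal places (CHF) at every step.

Total landed cost: CHF 179740.33

EXW: the seller makes goods available at their premises; the buyer bears all onward costs.
CIF value = EXW price + inland to port + export clearance + origin terminal + freight + insurance = 167180.65 + 1003.30 + 416.53 + 242.54 + 6895.45 + 208.45 = 175946.92
Import duty = 905 × 2.14 = 1936.70
Buyer bears: inland to port 1003.30 + export clearance 416.53 + origin terminal 242.54 + freight 6895.45 + insurance 208.45 + destination terminal 469.78 + brokerage 344.14 + delivery 1042.79 + duty 1936.70 = 12559.68
Landed cost = invoice 167180.65 + 12559.68 = 179740.33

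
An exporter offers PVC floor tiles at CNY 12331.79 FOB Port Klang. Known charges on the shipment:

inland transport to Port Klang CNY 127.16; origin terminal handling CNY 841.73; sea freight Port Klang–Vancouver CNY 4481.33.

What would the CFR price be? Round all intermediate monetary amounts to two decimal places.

CFR price: CNY 16813.12

Not relevant to the conversion: inland to port, origin terminal — on the seller under both FOB and CFR; already in the FOB price and stays in the CFR price.
From FOB to CFR, the seller additionally bears: freight.
CFR price = 12331.79 + 4481.33 = 16813.12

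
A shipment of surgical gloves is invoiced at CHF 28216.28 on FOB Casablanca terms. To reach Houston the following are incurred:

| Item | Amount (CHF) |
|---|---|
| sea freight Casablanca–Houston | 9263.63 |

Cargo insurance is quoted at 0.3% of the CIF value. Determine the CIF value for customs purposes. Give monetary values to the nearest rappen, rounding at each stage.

CIF value: CHF 37592.69

Let C be the CIF value. C = FOB price + freight + 0.3% × C
C − 0.3% × C = 28216.28 + 9263.63
0.997 × C = 37479.91
C = 37479.91 / 0.997 = 37592.69
Insurance premium = 0.3% × 37592.69 = 112.78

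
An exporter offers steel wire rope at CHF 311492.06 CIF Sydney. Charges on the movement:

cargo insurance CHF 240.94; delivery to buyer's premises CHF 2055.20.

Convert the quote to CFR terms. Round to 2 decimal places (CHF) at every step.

Not relevant to the conversion: delivery — on the buyer under both terms; not part of either seller's price.
From CIF to CFR, the seller no longer bears: insurance.
CFR price = 311492.06 − 240.94 = 311251.12

CFR price: CHF 311251.12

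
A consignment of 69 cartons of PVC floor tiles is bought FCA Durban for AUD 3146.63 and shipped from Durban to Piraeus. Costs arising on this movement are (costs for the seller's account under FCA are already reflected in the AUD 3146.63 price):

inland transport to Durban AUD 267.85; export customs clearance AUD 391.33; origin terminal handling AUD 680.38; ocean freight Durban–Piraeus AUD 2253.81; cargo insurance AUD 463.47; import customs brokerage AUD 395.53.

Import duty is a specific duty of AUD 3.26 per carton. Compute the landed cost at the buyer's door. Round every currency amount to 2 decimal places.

FCA: the seller delivers export-cleared goods to the carrier; the buyer bears costs from that point.
Already in the invoice (seller's account under FCA): inland to port, export clearance — exclude.
CIF value = FCA price + origin terminal + freight + insurance = 3146.63 + 680.38 + 2253.81 + 463.47 = 6544.29
Import duty = 69 × 3.26 = 224.94
Buyer bears: origin terminal 680.38 + freight 2253.81 + insurance 463.47 + brokerage 395.53 + duty 224.94 = 4018.13
Landed cost = invoice 3146.63 + 4018.13 = 7164.76

Total landed cost: AUD 7164.76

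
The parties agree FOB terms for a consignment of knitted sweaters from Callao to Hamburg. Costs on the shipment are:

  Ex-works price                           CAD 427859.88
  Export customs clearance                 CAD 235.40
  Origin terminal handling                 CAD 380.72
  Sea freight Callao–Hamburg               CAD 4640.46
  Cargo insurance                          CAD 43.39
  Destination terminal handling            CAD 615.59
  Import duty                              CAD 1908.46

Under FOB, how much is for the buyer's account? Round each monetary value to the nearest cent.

FOB: the seller bears costs until goods are on board at the origin port; the buyer bears freight, insurance and all costs thereafter.
Seller's account: goods 427859.88 + export clearance 235.40 + origin terminal 380.72 = 428476.00
Buyer's account: freight 4640.46 + insurance 43.39 + destination terminal 615.59 + duty 1908.46 = 7207.90

Buyer's account: CAD 7207.90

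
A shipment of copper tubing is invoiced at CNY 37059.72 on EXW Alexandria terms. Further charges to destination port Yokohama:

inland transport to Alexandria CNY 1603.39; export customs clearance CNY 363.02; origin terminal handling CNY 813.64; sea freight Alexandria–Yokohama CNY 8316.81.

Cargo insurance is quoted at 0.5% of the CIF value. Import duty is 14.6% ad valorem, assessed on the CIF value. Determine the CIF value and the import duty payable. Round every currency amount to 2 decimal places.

CIF value: CNY 48398.57; import duty: CNY 7066.19

Let C be the CIF value. C = EXW price + pre-shipment costs + freight + 0.5% × C
C − 0.5% × C = 37059.72 + 1603.39 + 363.02 + 813.64 + 8316.81
0.995 × C = 48156.58
C = 48156.58 / 0.995 = 48398.57
Insurance premium = 0.5% × 48398.57 = 241.99
Import duty = 48398.57 × 14.6% = 7066.19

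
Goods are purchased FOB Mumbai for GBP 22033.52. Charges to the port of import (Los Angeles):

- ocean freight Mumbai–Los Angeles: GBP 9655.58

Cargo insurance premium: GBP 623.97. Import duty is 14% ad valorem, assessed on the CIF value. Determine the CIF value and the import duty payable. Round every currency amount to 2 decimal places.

CIF value: GBP 32313.07; import duty: GBP 4523.83

CIF = FOB price + freight + insurance
CIF = 22033.52 + 9655.58 + 623.97 = 32313.07
Import duty = 32313.07 × 14% = 4523.83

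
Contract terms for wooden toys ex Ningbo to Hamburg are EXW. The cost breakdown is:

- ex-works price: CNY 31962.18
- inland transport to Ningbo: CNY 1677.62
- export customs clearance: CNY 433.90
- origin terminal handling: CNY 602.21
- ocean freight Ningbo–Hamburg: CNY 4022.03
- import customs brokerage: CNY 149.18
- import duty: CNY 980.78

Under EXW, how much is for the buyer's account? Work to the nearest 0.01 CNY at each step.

Buyer's account: CNY 7865.72

EXW: the seller makes goods available at their premises; the buyer bears all onward costs.
Seller's account: goods 31962.18 = 31962.18
Buyer's account: inland to port 1677.62 + export clearance 433.90 + origin terminal 602.21 + freight 4022.03 + brokerage 149.18 + duty 980.78 = 7865.72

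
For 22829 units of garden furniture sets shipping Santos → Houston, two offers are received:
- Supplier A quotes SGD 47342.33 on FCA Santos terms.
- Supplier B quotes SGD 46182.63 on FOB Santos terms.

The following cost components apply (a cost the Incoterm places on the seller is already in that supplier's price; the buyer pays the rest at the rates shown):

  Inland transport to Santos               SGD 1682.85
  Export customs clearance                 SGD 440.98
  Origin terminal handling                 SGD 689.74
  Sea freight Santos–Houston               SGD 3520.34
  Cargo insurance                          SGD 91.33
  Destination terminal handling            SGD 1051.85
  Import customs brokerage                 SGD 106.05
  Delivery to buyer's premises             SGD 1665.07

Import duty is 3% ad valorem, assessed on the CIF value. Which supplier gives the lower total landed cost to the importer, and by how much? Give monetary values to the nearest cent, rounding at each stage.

Supplier A (FCA):
CIF value = FCA price + origin terminal + freight + insurance = 47342.33 + 689.74 + 3520.34 + 91.33 = 51643.74
Import duty = 51643.74 × 3% = 1549.31
Buyer bears (A): 689.74 + 3520.34 + 91.33 + 1051.85 + 106.05 + 1665.07 = 7124.38
Landed cost (A) = invoice 47342.33 + 7124.38 + duty 1549.31 = 56016.02
Supplier B (FOB):
CIF value = FOB price + freight + insurance = 46182.63 + 3520.34 + 91.33 = 49794.30
Import duty = 49794.30 × 3% = 1493.83
Buyer bears (B): 3520.34 + 91.33 + 1051.85 + 106.05 + 1665.07 = 6434.64
Landed cost (B) = invoice 46182.63 + 6434.64 + duty 1493.83 = 54111.10
Difference = |56016.02 − 54111.10| = 1904.92

Supplier B is cheaper by SGD 1904.92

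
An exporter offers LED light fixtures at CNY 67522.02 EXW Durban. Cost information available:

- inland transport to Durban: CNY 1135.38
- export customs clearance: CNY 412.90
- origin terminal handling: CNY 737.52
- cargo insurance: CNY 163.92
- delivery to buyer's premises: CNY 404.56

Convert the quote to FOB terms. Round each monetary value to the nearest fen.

Not relevant to the conversion: delivery, insurance — on the buyer under both terms; not part of either seller's price.
From EXW to FOB, the seller additionally bears: inland to port, export clearance, origin terminal.
FOB price = 67522.02 + 1135.38 + 412.90 + 737.52 = 69807.82

FOB price: CNY 69807.82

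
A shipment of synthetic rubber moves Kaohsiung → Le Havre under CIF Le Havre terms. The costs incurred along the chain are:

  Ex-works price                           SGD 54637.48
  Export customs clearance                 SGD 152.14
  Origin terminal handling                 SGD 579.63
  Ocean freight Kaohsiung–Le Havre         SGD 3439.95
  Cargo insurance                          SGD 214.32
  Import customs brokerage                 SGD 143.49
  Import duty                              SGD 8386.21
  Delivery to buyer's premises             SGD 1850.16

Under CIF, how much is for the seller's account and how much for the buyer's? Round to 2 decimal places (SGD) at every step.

Seller: SGD 59023.52; buyer: SGD 10379.86

CIF: the seller pays costs through ocean freight and marine insurance to the destination port.
Seller's account: goods 54637.48 + export clearance 152.14 + origin terminal 579.63 + freight 3439.95 + insurance 214.32 = 59023.52
Buyer's account: brokerage 143.49 + duty 8386.21 + delivery 1850.16 = 10379.86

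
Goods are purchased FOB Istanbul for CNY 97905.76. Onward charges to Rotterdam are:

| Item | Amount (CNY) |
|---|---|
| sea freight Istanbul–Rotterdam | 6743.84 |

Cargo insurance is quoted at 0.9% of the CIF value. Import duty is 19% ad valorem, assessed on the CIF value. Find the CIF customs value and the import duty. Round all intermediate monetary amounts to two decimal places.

Let C be the CIF value. C = FOB price + freight + 0.9% × C
C − 0.9% × C = 97905.76 + 6743.84
0.991 × C = 104649.60
C = 104649.60 / 0.991 = 105600.00
Insurance premium = 0.9% × 105600.00 = 950.40
Import duty = 105600.00 × 19% = 20064.00

CIF value: CNY 105600.00; import duty: CNY 20064.00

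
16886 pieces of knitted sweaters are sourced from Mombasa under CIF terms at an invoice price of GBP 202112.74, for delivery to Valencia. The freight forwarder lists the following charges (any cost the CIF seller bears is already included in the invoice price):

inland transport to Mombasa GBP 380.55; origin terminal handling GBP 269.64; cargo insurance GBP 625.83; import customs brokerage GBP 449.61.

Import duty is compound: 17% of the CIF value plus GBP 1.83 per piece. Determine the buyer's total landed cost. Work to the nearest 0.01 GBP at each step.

CIF: the seller pays costs through ocean freight and marine insurance to the destination port.
Already in the invoice (seller's account under CIF): inland to port, origin terminal, insurance — exclude.
The CIF price already equals the CIF value: 202112.74
Ad valorem component: 202112.74 × 17% = 34359.17
Specific component: 16886 × 1.83 = 30901.38
Import duty = 34359.17 + 30901.38 = 65260.55
Buyer bears: brokerage 449.61 + duty 65260.55 = 65710.16
Landed cost = invoice 202112.74 + 65710.16 = 267822.90

Total landed cost: GBP 267822.90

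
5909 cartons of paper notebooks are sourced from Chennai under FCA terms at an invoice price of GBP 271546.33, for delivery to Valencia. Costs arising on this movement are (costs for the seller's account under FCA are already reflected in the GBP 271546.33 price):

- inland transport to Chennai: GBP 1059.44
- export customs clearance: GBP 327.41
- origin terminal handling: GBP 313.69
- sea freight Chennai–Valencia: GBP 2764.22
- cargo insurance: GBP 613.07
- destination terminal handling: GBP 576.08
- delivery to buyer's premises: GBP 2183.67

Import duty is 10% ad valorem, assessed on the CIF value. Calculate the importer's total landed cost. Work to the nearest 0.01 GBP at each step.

FCA: the seller delivers export-cleared goods to the carrier; the buyer bears costs from that point.
Already in the invoice (seller's account under FCA): inland to port, export clearance — exclude.
CIF value = FCA price + origin terminal + freight + insurance = 271546.33 + 313.69 + 2764.22 + 613.07 = 275237.31
Import duty = 275237.31 × 10% = 27523.73
Buyer bears: origin terminal 313.69 + freight 2764.22 + insurance 613.07 + destination terminal 576.08 + delivery 2183.67 + duty 27523.73 = 33974.46
Landed cost = invoice 271546.33 + 33974.46 = 305520.79

Total landed cost: GBP 305520.79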